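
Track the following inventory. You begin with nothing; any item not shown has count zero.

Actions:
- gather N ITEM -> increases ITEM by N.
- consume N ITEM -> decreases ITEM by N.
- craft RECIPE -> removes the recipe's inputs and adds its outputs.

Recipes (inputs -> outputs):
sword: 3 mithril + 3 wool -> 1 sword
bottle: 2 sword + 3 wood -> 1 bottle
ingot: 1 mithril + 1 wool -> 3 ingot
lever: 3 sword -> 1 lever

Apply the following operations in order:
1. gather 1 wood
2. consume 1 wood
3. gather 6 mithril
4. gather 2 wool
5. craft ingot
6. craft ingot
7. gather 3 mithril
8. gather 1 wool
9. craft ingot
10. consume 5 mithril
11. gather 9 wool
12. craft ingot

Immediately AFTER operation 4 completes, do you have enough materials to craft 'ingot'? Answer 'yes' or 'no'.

Answer: yes

Derivation:
After 1 (gather 1 wood): wood=1
After 2 (consume 1 wood): (empty)
After 3 (gather 6 mithril): mithril=6
After 4 (gather 2 wool): mithril=6 wool=2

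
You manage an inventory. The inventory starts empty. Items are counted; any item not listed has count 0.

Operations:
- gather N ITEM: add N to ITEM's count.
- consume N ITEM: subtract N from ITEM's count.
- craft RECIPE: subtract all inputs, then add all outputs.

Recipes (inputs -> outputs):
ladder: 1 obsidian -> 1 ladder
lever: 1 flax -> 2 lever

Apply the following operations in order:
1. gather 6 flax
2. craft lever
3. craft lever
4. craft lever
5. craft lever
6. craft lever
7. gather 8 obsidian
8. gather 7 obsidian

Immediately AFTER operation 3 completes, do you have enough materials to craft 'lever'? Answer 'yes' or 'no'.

Answer: yes

Derivation:
After 1 (gather 6 flax): flax=6
After 2 (craft lever): flax=5 lever=2
After 3 (craft lever): flax=4 lever=4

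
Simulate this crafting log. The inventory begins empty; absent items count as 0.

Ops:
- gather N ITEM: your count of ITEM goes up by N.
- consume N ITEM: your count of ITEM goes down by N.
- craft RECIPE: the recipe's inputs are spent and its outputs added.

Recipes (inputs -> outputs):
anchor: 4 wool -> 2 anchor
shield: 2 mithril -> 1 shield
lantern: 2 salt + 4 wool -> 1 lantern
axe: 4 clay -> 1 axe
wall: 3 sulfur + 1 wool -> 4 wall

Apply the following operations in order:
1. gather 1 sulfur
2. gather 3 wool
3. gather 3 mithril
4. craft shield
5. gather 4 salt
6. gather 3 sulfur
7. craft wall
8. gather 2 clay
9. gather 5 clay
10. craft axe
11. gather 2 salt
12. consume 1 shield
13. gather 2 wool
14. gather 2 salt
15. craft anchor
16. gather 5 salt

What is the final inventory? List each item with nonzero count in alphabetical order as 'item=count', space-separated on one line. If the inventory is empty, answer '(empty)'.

After 1 (gather 1 sulfur): sulfur=1
After 2 (gather 3 wool): sulfur=1 wool=3
After 3 (gather 3 mithril): mithril=3 sulfur=1 wool=3
After 4 (craft shield): mithril=1 shield=1 sulfur=1 wool=3
After 5 (gather 4 salt): mithril=1 salt=4 shield=1 sulfur=1 wool=3
After 6 (gather 3 sulfur): mithril=1 salt=4 shield=1 sulfur=4 wool=3
After 7 (craft wall): mithril=1 salt=4 shield=1 sulfur=1 wall=4 wool=2
After 8 (gather 2 clay): clay=2 mithril=1 salt=4 shield=1 sulfur=1 wall=4 wool=2
After 9 (gather 5 clay): clay=7 mithril=1 salt=4 shield=1 sulfur=1 wall=4 wool=2
After 10 (craft axe): axe=1 clay=3 mithril=1 salt=4 shield=1 sulfur=1 wall=4 wool=2
After 11 (gather 2 salt): axe=1 clay=3 mithril=1 salt=6 shield=1 sulfur=1 wall=4 wool=2
After 12 (consume 1 shield): axe=1 clay=3 mithril=1 salt=6 sulfur=1 wall=4 wool=2
After 13 (gather 2 wool): axe=1 clay=3 mithril=1 salt=6 sulfur=1 wall=4 wool=4
After 14 (gather 2 salt): axe=1 clay=3 mithril=1 salt=8 sulfur=1 wall=4 wool=4
After 15 (craft anchor): anchor=2 axe=1 clay=3 mithril=1 salt=8 sulfur=1 wall=4
After 16 (gather 5 salt): anchor=2 axe=1 clay=3 mithril=1 salt=13 sulfur=1 wall=4

Answer: anchor=2 axe=1 clay=3 mithril=1 salt=13 sulfur=1 wall=4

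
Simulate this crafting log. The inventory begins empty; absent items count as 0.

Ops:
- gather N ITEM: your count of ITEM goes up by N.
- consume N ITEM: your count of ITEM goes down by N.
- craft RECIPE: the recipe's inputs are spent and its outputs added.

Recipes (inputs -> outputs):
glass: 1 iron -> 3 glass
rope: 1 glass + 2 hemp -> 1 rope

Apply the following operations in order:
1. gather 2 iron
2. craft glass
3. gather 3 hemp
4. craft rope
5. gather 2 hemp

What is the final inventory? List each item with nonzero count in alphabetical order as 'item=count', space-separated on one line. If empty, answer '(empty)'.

After 1 (gather 2 iron): iron=2
After 2 (craft glass): glass=3 iron=1
After 3 (gather 3 hemp): glass=3 hemp=3 iron=1
After 4 (craft rope): glass=2 hemp=1 iron=1 rope=1
After 5 (gather 2 hemp): glass=2 hemp=3 iron=1 rope=1

Answer: glass=2 hemp=3 iron=1 rope=1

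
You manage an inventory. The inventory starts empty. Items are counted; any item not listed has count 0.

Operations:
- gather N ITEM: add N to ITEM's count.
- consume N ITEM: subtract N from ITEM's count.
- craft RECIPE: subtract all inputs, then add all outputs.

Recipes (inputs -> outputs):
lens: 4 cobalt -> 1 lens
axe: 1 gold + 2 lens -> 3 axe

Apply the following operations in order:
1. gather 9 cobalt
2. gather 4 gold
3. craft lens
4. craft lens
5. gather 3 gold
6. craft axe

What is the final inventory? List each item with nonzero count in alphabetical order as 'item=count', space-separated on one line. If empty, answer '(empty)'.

After 1 (gather 9 cobalt): cobalt=9
After 2 (gather 4 gold): cobalt=9 gold=4
After 3 (craft lens): cobalt=5 gold=4 lens=1
After 4 (craft lens): cobalt=1 gold=4 lens=2
After 5 (gather 3 gold): cobalt=1 gold=7 lens=2
After 6 (craft axe): axe=3 cobalt=1 gold=6

Answer: axe=3 cobalt=1 gold=6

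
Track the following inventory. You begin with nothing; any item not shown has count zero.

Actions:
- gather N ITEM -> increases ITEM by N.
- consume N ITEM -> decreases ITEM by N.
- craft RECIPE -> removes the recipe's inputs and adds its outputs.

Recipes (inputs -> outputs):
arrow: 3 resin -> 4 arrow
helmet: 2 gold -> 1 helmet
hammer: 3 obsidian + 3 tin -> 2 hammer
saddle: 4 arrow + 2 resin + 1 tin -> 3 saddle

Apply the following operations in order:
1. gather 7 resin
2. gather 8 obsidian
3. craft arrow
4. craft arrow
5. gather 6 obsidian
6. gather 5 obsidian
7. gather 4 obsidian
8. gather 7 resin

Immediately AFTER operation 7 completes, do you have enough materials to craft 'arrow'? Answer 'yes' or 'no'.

Answer: no

Derivation:
After 1 (gather 7 resin): resin=7
After 2 (gather 8 obsidian): obsidian=8 resin=7
After 3 (craft arrow): arrow=4 obsidian=8 resin=4
After 4 (craft arrow): arrow=8 obsidian=8 resin=1
After 5 (gather 6 obsidian): arrow=8 obsidian=14 resin=1
After 6 (gather 5 obsidian): arrow=8 obsidian=19 resin=1
After 7 (gather 4 obsidian): arrow=8 obsidian=23 resin=1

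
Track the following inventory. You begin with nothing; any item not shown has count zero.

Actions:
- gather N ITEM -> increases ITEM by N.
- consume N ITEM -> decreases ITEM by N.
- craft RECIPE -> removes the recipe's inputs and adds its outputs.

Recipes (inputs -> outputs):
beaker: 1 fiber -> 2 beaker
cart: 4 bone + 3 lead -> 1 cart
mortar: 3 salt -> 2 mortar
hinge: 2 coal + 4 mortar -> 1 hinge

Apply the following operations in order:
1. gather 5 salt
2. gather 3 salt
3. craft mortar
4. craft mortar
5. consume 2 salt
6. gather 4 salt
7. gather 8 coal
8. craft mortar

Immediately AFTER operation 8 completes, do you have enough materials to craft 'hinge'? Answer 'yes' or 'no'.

Answer: yes

Derivation:
After 1 (gather 5 salt): salt=5
After 2 (gather 3 salt): salt=8
After 3 (craft mortar): mortar=2 salt=5
After 4 (craft mortar): mortar=4 salt=2
After 5 (consume 2 salt): mortar=4
After 6 (gather 4 salt): mortar=4 salt=4
After 7 (gather 8 coal): coal=8 mortar=4 salt=4
After 8 (craft mortar): coal=8 mortar=6 salt=1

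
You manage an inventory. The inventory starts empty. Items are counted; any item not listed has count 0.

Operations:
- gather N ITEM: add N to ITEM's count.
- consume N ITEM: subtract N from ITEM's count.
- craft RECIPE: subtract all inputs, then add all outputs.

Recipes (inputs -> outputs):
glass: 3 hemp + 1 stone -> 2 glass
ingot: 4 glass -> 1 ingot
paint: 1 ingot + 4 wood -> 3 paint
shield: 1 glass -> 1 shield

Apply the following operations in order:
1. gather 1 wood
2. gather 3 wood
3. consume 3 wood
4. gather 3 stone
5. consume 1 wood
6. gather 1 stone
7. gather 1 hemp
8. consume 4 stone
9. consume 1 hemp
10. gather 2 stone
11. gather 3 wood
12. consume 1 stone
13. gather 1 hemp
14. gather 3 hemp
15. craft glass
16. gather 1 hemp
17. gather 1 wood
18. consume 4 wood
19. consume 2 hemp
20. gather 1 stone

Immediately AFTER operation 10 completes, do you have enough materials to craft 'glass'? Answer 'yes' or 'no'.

After 1 (gather 1 wood): wood=1
After 2 (gather 3 wood): wood=4
After 3 (consume 3 wood): wood=1
After 4 (gather 3 stone): stone=3 wood=1
After 5 (consume 1 wood): stone=3
After 6 (gather 1 stone): stone=4
After 7 (gather 1 hemp): hemp=1 stone=4
After 8 (consume 4 stone): hemp=1
After 9 (consume 1 hemp): (empty)
After 10 (gather 2 stone): stone=2

Answer: no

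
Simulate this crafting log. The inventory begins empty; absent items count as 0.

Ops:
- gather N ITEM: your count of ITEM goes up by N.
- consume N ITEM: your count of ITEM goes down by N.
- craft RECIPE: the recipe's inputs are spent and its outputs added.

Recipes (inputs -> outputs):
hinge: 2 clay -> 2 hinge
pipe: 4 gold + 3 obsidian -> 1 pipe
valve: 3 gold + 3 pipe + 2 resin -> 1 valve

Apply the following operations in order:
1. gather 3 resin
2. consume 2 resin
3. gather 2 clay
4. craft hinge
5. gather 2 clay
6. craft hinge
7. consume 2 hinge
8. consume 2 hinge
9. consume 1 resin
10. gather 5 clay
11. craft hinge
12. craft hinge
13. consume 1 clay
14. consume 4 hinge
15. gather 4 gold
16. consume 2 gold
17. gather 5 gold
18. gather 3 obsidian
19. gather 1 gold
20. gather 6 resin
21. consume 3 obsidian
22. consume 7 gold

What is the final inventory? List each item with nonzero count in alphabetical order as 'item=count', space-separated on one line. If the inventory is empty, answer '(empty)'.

Answer: gold=1 resin=6

Derivation:
After 1 (gather 3 resin): resin=3
After 2 (consume 2 resin): resin=1
After 3 (gather 2 clay): clay=2 resin=1
After 4 (craft hinge): hinge=2 resin=1
After 5 (gather 2 clay): clay=2 hinge=2 resin=1
After 6 (craft hinge): hinge=4 resin=1
After 7 (consume 2 hinge): hinge=2 resin=1
After 8 (consume 2 hinge): resin=1
After 9 (consume 1 resin): (empty)
After 10 (gather 5 clay): clay=5
After 11 (craft hinge): clay=3 hinge=2
After 12 (craft hinge): clay=1 hinge=4
After 13 (consume 1 clay): hinge=4
After 14 (consume 4 hinge): (empty)
After 15 (gather 4 gold): gold=4
After 16 (consume 2 gold): gold=2
After 17 (gather 5 gold): gold=7
After 18 (gather 3 obsidian): gold=7 obsidian=3
After 19 (gather 1 gold): gold=8 obsidian=3
After 20 (gather 6 resin): gold=8 obsidian=3 resin=6
After 21 (consume 3 obsidian): gold=8 resin=6
After 22 (consume 7 gold): gold=1 resin=6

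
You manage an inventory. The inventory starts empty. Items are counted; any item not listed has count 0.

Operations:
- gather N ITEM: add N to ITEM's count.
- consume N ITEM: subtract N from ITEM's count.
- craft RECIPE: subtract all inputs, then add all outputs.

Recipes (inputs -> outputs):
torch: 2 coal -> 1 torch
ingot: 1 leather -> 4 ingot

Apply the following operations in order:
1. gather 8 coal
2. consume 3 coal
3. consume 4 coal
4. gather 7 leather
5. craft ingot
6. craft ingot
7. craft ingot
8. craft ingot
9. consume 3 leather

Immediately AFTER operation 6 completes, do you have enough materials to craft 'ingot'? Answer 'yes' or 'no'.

Answer: yes

Derivation:
After 1 (gather 8 coal): coal=8
After 2 (consume 3 coal): coal=5
After 3 (consume 4 coal): coal=1
After 4 (gather 7 leather): coal=1 leather=7
After 5 (craft ingot): coal=1 ingot=4 leather=6
After 6 (craft ingot): coal=1 ingot=8 leather=5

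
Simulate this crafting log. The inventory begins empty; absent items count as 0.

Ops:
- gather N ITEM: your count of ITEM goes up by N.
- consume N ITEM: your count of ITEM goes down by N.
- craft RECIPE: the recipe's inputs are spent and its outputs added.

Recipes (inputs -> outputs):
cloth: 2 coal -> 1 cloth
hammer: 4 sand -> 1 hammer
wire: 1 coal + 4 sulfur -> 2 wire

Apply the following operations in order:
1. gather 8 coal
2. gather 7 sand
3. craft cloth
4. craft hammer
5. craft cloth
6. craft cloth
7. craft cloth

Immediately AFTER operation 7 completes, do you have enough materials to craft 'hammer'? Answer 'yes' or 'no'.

After 1 (gather 8 coal): coal=8
After 2 (gather 7 sand): coal=8 sand=7
After 3 (craft cloth): cloth=1 coal=6 sand=7
After 4 (craft hammer): cloth=1 coal=6 hammer=1 sand=3
After 5 (craft cloth): cloth=2 coal=4 hammer=1 sand=3
After 6 (craft cloth): cloth=3 coal=2 hammer=1 sand=3
After 7 (craft cloth): cloth=4 hammer=1 sand=3

Answer: no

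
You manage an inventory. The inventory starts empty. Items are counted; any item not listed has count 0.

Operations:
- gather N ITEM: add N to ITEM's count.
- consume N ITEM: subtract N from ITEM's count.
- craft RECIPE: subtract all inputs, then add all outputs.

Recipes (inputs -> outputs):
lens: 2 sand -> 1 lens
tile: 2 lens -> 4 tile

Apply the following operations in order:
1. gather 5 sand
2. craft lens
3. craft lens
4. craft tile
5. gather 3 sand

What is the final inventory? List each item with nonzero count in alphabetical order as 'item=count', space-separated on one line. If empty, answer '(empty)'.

After 1 (gather 5 sand): sand=5
After 2 (craft lens): lens=1 sand=3
After 3 (craft lens): lens=2 sand=1
After 4 (craft tile): sand=1 tile=4
After 5 (gather 3 sand): sand=4 tile=4

Answer: sand=4 tile=4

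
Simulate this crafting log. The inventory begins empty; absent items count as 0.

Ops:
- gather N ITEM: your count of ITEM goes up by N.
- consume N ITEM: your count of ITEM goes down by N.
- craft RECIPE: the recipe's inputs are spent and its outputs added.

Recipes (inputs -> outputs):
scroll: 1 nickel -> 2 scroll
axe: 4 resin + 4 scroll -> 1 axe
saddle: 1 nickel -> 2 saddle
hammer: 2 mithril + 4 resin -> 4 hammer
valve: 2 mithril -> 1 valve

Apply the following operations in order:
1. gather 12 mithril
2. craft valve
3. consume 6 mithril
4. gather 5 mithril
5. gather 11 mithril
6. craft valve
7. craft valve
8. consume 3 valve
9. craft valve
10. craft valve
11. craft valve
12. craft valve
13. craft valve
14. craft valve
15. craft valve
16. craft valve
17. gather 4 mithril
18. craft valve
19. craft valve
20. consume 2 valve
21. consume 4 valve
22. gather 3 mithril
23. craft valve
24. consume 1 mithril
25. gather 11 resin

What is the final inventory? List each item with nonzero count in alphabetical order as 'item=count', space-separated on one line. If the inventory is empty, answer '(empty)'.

After 1 (gather 12 mithril): mithril=12
After 2 (craft valve): mithril=10 valve=1
After 3 (consume 6 mithril): mithril=4 valve=1
After 4 (gather 5 mithril): mithril=9 valve=1
After 5 (gather 11 mithril): mithril=20 valve=1
After 6 (craft valve): mithril=18 valve=2
After 7 (craft valve): mithril=16 valve=3
After 8 (consume 3 valve): mithril=16
After 9 (craft valve): mithril=14 valve=1
After 10 (craft valve): mithril=12 valve=2
After 11 (craft valve): mithril=10 valve=3
After 12 (craft valve): mithril=8 valve=4
After 13 (craft valve): mithril=6 valve=5
After 14 (craft valve): mithril=4 valve=6
After 15 (craft valve): mithril=2 valve=7
After 16 (craft valve): valve=8
After 17 (gather 4 mithril): mithril=4 valve=8
After 18 (craft valve): mithril=2 valve=9
After 19 (craft valve): valve=10
After 20 (consume 2 valve): valve=8
After 21 (consume 4 valve): valve=4
After 22 (gather 3 mithril): mithril=3 valve=4
After 23 (craft valve): mithril=1 valve=5
After 24 (consume 1 mithril): valve=5
After 25 (gather 11 resin): resin=11 valve=5

Answer: resin=11 valve=5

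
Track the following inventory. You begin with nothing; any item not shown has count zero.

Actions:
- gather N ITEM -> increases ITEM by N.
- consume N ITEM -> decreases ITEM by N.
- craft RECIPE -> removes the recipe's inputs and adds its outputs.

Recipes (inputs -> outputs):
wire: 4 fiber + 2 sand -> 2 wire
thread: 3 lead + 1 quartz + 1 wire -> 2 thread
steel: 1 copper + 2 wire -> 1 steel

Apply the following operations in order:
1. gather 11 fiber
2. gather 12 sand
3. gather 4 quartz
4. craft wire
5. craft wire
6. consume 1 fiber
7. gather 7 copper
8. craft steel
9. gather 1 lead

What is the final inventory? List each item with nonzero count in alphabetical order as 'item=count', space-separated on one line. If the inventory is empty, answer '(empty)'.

Answer: copper=6 fiber=2 lead=1 quartz=4 sand=8 steel=1 wire=2

Derivation:
After 1 (gather 11 fiber): fiber=11
After 2 (gather 12 sand): fiber=11 sand=12
After 3 (gather 4 quartz): fiber=11 quartz=4 sand=12
After 4 (craft wire): fiber=7 quartz=4 sand=10 wire=2
After 5 (craft wire): fiber=3 quartz=4 sand=8 wire=4
After 6 (consume 1 fiber): fiber=2 quartz=4 sand=8 wire=4
After 7 (gather 7 copper): copper=7 fiber=2 quartz=4 sand=8 wire=4
After 8 (craft steel): copper=6 fiber=2 quartz=4 sand=8 steel=1 wire=2
After 9 (gather 1 lead): copper=6 fiber=2 lead=1 quartz=4 sand=8 steel=1 wire=2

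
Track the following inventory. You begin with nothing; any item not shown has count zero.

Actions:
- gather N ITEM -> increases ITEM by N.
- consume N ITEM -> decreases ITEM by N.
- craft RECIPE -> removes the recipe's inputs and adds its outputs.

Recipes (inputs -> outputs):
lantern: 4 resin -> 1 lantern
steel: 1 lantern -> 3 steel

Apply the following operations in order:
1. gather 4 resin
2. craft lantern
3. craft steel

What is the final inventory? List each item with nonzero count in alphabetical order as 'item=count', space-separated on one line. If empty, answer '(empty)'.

Answer: steel=3

Derivation:
After 1 (gather 4 resin): resin=4
After 2 (craft lantern): lantern=1
After 3 (craft steel): steel=3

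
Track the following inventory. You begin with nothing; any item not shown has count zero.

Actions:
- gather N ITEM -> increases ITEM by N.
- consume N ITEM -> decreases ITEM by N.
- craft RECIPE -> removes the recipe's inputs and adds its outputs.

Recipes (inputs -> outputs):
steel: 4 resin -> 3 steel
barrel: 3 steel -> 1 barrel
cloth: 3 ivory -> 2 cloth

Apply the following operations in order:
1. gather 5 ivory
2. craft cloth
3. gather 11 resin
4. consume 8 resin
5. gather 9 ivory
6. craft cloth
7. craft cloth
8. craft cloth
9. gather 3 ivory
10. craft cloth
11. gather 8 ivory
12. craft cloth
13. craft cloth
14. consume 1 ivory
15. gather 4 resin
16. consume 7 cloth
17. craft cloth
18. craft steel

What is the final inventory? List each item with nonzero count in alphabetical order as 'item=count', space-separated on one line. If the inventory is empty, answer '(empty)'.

After 1 (gather 5 ivory): ivory=5
After 2 (craft cloth): cloth=2 ivory=2
After 3 (gather 11 resin): cloth=2 ivory=2 resin=11
After 4 (consume 8 resin): cloth=2 ivory=2 resin=3
After 5 (gather 9 ivory): cloth=2 ivory=11 resin=3
After 6 (craft cloth): cloth=4 ivory=8 resin=3
After 7 (craft cloth): cloth=6 ivory=5 resin=3
After 8 (craft cloth): cloth=8 ivory=2 resin=3
After 9 (gather 3 ivory): cloth=8 ivory=5 resin=3
After 10 (craft cloth): cloth=10 ivory=2 resin=3
After 11 (gather 8 ivory): cloth=10 ivory=10 resin=3
After 12 (craft cloth): cloth=12 ivory=7 resin=3
After 13 (craft cloth): cloth=14 ivory=4 resin=3
After 14 (consume 1 ivory): cloth=14 ivory=3 resin=3
After 15 (gather 4 resin): cloth=14 ivory=3 resin=7
After 16 (consume 7 cloth): cloth=7 ivory=3 resin=7
After 17 (craft cloth): cloth=9 resin=7
After 18 (craft steel): cloth=9 resin=3 steel=3

Answer: cloth=9 resin=3 steel=3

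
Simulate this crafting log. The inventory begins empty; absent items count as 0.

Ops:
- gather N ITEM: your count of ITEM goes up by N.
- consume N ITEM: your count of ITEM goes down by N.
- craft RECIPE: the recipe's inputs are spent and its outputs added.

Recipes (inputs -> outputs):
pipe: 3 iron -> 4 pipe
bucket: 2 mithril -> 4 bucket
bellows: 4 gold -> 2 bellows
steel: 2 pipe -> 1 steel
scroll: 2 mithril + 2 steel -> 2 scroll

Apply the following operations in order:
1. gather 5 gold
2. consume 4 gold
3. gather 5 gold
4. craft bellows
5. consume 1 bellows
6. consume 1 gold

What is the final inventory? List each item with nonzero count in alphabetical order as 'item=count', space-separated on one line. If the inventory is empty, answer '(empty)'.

Answer: bellows=1 gold=1

Derivation:
After 1 (gather 5 gold): gold=5
After 2 (consume 4 gold): gold=1
After 3 (gather 5 gold): gold=6
After 4 (craft bellows): bellows=2 gold=2
After 5 (consume 1 bellows): bellows=1 gold=2
After 6 (consume 1 gold): bellows=1 gold=1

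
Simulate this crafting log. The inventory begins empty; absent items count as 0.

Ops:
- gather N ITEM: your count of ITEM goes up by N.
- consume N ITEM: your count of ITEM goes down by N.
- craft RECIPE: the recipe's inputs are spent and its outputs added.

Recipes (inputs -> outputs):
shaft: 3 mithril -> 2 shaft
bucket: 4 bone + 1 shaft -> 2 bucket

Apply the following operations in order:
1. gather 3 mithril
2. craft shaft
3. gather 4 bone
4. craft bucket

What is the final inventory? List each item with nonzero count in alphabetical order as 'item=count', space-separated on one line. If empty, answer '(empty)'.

Answer: bucket=2 shaft=1

Derivation:
After 1 (gather 3 mithril): mithril=3
After 2 (craft shaft): shaft=2
After 3 (gather 4 bone): bone=4 shaft=2
After 4 (craft bucket): bucket=2 shaft=1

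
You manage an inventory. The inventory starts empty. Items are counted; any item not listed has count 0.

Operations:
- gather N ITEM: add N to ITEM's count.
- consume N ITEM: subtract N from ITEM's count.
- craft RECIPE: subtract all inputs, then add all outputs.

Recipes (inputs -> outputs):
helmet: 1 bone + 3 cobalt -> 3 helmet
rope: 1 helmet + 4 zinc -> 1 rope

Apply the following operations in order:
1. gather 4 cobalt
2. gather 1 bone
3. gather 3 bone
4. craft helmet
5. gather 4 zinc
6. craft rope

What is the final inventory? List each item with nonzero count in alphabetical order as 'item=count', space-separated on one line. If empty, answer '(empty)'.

After 1 (gather 4 cobalt): cobalt=4
After 2 (gather 1 bone): bone=1 cobalt=4
After 3 (gather 3 bone): bone=4 cobalt=4
After 4 (craft helmet): bone=3 cobalt=1 helmet=3
After 5 (gather 4 zinc): bone=3 cobalt=1 helmet=3 zinc=4
After 6 (craft rope): bone=3 cobalt=1 helmet=2 rope=1

Answer: bone=3 cobalt=1 helmet=2 rope=1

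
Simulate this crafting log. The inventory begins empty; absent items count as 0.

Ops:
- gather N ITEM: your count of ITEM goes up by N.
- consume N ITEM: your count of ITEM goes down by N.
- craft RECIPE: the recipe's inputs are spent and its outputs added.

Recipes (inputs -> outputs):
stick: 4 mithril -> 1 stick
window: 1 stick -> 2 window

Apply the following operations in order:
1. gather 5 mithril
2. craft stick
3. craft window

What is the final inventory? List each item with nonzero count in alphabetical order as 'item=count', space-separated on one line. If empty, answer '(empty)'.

After 1 (gather 5 mithril): mithril=5
After 2 (craft stick): mithril=1 stick=1
After 3 (craft window): mithril=1 window=2

Answer: mithril=1 window=2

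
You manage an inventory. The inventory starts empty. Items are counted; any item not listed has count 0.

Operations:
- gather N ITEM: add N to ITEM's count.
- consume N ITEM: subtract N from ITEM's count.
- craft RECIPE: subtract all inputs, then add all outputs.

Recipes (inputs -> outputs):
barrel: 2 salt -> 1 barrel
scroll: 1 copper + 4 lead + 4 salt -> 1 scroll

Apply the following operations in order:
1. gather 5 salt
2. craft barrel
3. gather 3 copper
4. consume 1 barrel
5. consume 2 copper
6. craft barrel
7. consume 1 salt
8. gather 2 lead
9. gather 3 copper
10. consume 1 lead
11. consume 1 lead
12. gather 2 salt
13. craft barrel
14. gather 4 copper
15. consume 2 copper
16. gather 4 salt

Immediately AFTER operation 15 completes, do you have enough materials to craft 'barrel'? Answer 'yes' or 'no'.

After 1 (gather 5 salt): salt=5
After 2 (craft barrel): barrel=1 salt=3
After 3 (gather 3 copper): barrel=1 copper=3 salt=3
After 4 (consume 1 barrel): copper=3 salt=3
After 5 (consume 2 copper): copper=1 salt=3
After 6 (craft barrel): barrel=1 copper=1 salt=1
After 7 (consume 1 salt): barrel=1 copper=1
After 8 (gather 2 lead): barrel=1 copper=1 lead=2
After 9 (gather 3 copper): barrel=1 copper=4 lead=2
After 10 (consume 1 lead): barrel=1 copper=4 lead=1
After 11 (consume 1 lead): barrel=1 copper=4
After 12 (gather 2 salt): barrel=1 copper=4 salt=2
After 13 (craft barrel): barrel=2 copper=4
After 14 (gather 4 copper): barrel=2 copper=8
After 15 (consume 2 copper): barrel=2 copper=6

Answer: no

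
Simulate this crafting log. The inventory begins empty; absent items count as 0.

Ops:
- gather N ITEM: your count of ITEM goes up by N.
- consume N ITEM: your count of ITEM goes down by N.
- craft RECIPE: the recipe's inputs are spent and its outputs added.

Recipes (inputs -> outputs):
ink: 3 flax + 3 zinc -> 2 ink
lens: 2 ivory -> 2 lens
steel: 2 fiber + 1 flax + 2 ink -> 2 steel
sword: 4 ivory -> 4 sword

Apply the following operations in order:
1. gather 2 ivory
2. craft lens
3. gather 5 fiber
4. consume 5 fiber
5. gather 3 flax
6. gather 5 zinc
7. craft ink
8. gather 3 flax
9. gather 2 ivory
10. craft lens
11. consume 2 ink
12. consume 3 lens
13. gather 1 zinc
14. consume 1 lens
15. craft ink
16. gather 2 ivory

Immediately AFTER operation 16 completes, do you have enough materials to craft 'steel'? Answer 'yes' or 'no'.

After 1 (gather 2 ivory): ivory=2
After 2 (craft lens): lens=2
After 3 (gather 5 fiber): fiber=5 lens=2
After 4 (consume 5 fiber): lens=2
After 5 (gather 3 flax): flax=3 lens=2
After 6 (gather 5 zinc): flax=3 lens=2 zinc=5
After 7 (craft ink): ink=2 lens=2 zinc=2
After 8 (gather 3 flax): flax=3 ink=2 lens=2 zinc=2
After 9 (gather 2 ivory): flax=3 ink=2 ivory=2 lens=2 zinc=2
After 10 (craft lens): flax=3 ink=2 lens=4 zinc=2
After 11 (consume 2 ink): flax=3 lens=4 zinc=2
After 12 (consume 3 lens): flax=3 lens=1 zinc=2
After 13 (gather 1 zinc): flax=3 lens=1 zinc=3
After 14 (consume 1 lens): flax=3 zinc=3
After 15 (craft ink): ink=2
After 16 (gather 2 ivory): ink=2 ivory=2

Answer: no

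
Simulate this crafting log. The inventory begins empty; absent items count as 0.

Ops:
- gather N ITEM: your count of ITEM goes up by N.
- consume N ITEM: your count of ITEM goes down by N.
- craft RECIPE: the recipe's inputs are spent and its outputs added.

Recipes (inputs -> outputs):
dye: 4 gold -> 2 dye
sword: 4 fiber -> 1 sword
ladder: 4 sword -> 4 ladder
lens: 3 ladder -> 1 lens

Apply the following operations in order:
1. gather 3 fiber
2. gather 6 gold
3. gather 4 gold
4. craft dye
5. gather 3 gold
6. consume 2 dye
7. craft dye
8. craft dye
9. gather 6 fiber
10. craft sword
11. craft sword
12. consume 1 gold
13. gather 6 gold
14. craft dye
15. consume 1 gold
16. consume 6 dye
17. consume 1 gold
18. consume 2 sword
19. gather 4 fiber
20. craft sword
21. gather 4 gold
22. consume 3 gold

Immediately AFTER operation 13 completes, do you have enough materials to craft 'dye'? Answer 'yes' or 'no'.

Answer: yes

Derivation:
After 1 (gather 3 fiber): fiber=3
After 2 (gather 6 gold): fiber=3 gold=6
After 3 (gather 4 gold): fiber=3 gold=10
After 4 (craft dye): dye=2 fiber=3 gold=6
After 5 (gather 3 gold): dye=2 fiber=3 gold=9
After 6 (consume 2 dye): fiber=3 gold=9
After 7 (craft dye): dye=2 fiber=3 gold=5
After 8 (craft dye): dye=4 fiber=3 gold=1
After 9 (gather 6 fiber): dye=4 fiber=9 gold=1
After 10 (craft sword): dye=4 fiber=5 gold=1 sword=1
After 11 (craft sword): dye=4 fiber=1 gold=1 sword=2
After 12 (consume 1 gold): dye=4 fiber=1 sword=2
After 13 (gather 6 gold): dye=4 fiber=1 gold=6 sword=2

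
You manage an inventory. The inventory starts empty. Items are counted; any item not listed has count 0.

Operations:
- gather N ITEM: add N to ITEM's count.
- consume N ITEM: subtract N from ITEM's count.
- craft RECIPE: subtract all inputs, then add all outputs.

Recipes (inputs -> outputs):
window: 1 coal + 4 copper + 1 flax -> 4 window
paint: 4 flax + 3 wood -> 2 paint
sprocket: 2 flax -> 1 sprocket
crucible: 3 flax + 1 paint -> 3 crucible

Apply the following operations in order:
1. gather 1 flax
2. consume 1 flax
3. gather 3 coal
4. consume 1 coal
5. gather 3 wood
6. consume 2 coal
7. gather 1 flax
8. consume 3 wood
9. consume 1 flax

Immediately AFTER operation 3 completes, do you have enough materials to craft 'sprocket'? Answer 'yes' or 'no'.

After 1 (gather 1 flax): flax=1
After 2 (consume 1 flax): (empty)
After 3 (gather 3 coal): coal=3

Answer: no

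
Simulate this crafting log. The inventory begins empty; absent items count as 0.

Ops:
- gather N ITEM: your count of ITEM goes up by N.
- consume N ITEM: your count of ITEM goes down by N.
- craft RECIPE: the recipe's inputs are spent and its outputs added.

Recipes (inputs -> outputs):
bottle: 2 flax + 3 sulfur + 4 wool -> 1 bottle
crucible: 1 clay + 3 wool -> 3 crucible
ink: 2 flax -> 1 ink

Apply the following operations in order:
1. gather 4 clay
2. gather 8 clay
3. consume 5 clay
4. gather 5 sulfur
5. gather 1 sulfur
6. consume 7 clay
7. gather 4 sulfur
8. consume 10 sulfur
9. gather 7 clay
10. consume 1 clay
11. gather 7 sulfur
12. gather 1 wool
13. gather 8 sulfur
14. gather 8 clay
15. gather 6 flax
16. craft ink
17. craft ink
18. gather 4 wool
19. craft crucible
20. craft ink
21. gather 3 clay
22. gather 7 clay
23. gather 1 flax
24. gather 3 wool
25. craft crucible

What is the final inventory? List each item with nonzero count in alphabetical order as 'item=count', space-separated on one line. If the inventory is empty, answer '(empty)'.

Answer: clay=22 crucible=6 flax=1 ink=3 sulfur=15 wool=2

Derivation:
After 1 (gather 4 clay): clay=4
After 2 (gather 8 clay): clay=12
After 3 (consume 5 clay): clay=7
After 4 (gather 5 sulfur): clay=7 sulfur=5
After 5 (gather 1 sulfur): clay=7 sulfur=6
After 6 (consume 7 clay): sulfur=6
After 7 (gather 4 sulfur): sulfur=10
After 8 (consume 10 sulfur): (empty)
After 9 (gather 7 clay): clay=7
After 10 (consume 1 clay): clay=6
After 11 (gather 7 sulfur): clay=6 sulfur=7
After 12 (gather 1 wool): clay=6 sulfur=7 wool=1
After 13 (gather 8 sulfur): clay=6 sulfur=15 wool=1
After 14 (gather 8 clay): clay=14 sulfur=15 wool=1
After 15 (gather 6 flax): clay=14 flax=6 sulfur=15 wool=1
After 16 (craft ink): clay=14 flax=4 ink=1 sulfur=15 wool=1
After 17 (craft ink): clay=14 flax=2 ink=2 sulfur=15 wool=1
After 18 (gather 4 wool): clay=14 flax=2 ink=2 sulfur=15 wool=5
After 19 (craft crucible): clay=13 crucible=3 flax=2 ink=2 sulfur=15 wool=2
After 20 (craft ink): clay=13 crucible=3 ink=3 sulfur=15 wool=2
After 21 (gather 3 clay): clay=16 crucible=3 ink=3 sulfur=15 wool=2
After 22 (gather 7 clay): clay=23 crucible=3 ink=3 sulfur=15 wool=2
After 23 (gather 1 flax): clay=23 crucible=3 flax=1 ink=3 sulfur=15 wool=2
After 24 (gather 3 wool): clay=23 crucible=3 flax=1 ink=3 sulfur=15 wool=5
After 25 (craft crucible): clay=22 crucible=6 flax=1 ink=3 sulfur=15 wool=2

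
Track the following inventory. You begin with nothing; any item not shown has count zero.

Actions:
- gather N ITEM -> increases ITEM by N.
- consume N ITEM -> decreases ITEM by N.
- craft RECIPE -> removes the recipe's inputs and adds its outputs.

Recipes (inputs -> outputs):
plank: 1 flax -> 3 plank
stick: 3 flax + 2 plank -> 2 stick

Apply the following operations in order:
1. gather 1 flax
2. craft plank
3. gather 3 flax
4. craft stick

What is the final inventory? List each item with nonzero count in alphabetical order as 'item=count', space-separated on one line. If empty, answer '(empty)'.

After 1 (gather 1 flax): flax=1
After 2 (craft plank): plank=3
After 3 (gather 3 flax): flax=3 plank=3
After 4 (craft stick): plank=1 stick=2

Answer: plank=1 stick=2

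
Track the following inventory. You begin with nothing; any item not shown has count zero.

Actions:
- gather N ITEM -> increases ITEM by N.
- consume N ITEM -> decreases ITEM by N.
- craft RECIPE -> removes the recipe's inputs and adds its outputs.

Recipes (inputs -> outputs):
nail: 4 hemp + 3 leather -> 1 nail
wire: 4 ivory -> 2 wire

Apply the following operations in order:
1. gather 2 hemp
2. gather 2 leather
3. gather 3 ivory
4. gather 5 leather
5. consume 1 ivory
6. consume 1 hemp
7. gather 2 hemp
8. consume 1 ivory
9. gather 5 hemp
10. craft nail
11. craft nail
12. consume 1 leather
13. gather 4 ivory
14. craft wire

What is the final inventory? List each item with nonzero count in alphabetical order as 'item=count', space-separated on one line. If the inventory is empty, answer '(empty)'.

Answer: ivory=1 nail=2 wire=2

Derivation:
After 1 (gather 2 hemp): hemp=2
After 2 (gather 2 leather): hemp=2 leather=2
After 3 (gather 3 ivory): hemp=2 ivory=3 leather=2
After 4 (gather 5 leather): hemp=2 ivory=3 leather=7
After 5 (consume 1 ivory): hemp=2 ivory=2 leather=7
After 6 (consume 1 hemp): hemp=1 ivory=2 leather=7
After 7 (gather 2 hemp): hemp=3 ivory=2 leather=7
After 8 (consume 1 ivory): hemp=3 ivory=1 leather=7
After 9 (gather 5 hemp): hemp=8 ivory=1 leather=7
After 10 (craft nail): hemp=4 ivory=1 leather=4 nail=1
After 11 (craft nail): ivory=1 leather=1 nail=2
After 12 (consume 1 leather): ivory=1 nail=2
After 13 (gather 4 ivory): ivory=5 nail=2
After 14 (craft wire): ivory=1 nail=2 wire=2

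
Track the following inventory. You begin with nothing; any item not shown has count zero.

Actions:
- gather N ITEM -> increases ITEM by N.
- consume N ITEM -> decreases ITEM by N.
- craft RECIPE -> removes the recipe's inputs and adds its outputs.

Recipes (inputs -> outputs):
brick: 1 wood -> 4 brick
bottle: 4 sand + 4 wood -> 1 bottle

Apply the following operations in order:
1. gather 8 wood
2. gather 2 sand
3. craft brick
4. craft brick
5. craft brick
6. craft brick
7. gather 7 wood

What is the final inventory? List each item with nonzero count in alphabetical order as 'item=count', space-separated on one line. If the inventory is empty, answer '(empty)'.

Answer: brick=16 sand=2 wood=11

Derivation:
After 1 (gather 8 wood): wood=8
After 2 (gather 2 sand): sand=2 wood=8
After 3 (craft brick): brick=4 sand=2 wood=7
After 4 (craft brick): brick=8 sand=2 wood=6
After 5 (craft brick): brick=12 sand=2 wood=5
After 6 (craft brick): brick=16 sand=2 wood=4
After 7 (gather 7 wood): brick=16 sand=2 wood=11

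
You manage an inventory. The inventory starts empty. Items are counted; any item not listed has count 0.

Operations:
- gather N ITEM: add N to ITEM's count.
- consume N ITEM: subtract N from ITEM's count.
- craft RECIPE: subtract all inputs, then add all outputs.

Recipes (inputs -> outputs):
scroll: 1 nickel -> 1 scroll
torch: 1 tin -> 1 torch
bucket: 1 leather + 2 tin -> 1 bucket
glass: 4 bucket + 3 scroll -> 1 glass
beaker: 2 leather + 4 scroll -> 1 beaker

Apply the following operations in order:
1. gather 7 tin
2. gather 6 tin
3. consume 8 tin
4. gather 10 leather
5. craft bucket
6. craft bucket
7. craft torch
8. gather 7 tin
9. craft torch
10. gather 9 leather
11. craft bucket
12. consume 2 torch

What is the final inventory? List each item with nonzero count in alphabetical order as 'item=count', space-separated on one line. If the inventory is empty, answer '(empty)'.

Answer: bucket=3 leather=16 tin=4

Derivation:
After 1 (gather 7 tin): tin=7
After 2 (gather 6 tin): tin=13
After 3 (consume 8 tin): tin=5
After 4 (gather 10 leather): leather=10 tin=5
After 5 (craft bucket): bucket=1 leather=9 tin=3
After 6 (craft bucket): bucket=2 leather=8 tin=1
After 7 (craft torch): bucket=2 leather=8 torch=1
After 8 (gather 7 tin): bucket=2 leather=8 tin=7 torch=1
After 9 (craft torch): bucket=2 leather=8 tin=6 torch=2
After 10 (gather 9 leather): bucket=2 leather=17 tin=6 torch=2
After 11 (craft bucket): bucket=3 leather=16 tin=4 torch=2
After 12 (consume 2 torch): bucket=3 leather=16 tin=4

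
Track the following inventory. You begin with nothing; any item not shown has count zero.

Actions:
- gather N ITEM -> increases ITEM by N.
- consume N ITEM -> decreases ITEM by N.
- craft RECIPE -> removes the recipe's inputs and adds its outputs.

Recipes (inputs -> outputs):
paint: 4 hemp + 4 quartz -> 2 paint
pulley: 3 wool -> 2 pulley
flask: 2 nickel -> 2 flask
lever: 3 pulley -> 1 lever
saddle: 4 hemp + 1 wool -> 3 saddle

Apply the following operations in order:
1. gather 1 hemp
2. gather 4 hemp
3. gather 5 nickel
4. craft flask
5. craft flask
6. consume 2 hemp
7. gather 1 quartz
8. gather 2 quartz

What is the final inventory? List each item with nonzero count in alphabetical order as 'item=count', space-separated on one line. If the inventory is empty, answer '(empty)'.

After 1 (gather 1 hemp): hemp=1
After 2 (gather 4 hemp): hemp=5
After 3 (gather 5 nickel): hemp=5 nickel=5
After 4 (craft flask): flask=2 hemp=5 nickel=3
After 5 (craft flask): flask=4 hemp=5 nickel=1
After 6 (consume 2 hemp): flask=4 hemp=3 nickel=1
After 7 (gather 1 quartz): flask=4 hemp=3 nickel=1 quartz=1
After 8 (gather 2 quartz): flask=4 hemp=3 nickel=1 quartz=3

Answer: flask=4 hemp=3 nickel=1 quartz=3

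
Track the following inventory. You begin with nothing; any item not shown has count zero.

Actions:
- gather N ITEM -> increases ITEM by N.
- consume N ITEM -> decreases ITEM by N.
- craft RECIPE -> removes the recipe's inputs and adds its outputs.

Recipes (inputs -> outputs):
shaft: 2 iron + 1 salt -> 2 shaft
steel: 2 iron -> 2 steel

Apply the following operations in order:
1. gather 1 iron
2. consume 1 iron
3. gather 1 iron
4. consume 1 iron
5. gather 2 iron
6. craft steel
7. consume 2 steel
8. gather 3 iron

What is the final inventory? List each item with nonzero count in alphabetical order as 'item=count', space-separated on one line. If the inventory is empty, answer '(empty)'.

After 1 (gather 1 iron): iron=1
After 2 (consume 1 iron): (empty)
After 3 (gather 1 iron): iron=1
After 4 (consume 1 iron): (empty)
After 5 (gather 2 iron): iron=2
After 6 (craft steel): steel=2
After 7 (consume 2 steel): (empty)
After 8 (gather 3 iron): iron=3

Answer: iron=3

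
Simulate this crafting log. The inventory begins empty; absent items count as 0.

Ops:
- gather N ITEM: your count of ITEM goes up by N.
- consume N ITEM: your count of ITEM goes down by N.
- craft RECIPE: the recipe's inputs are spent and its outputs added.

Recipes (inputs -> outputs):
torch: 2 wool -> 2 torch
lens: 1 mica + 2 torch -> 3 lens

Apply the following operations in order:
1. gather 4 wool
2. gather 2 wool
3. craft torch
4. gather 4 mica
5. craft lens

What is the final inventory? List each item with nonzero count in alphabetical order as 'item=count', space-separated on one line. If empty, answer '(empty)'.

Answer: lens=3 mica=3 wool=4

Derivation:
After 1 (gather 4 wool): wool=4
After 2 (gather 2 wool): wool=6
After 3 (craft torch): torch=2 wool=4
After 4 (gather 4 mica): mica=4 torch=2 wool=4
After 5 (craft lens): lens=3 mica=3 wool=4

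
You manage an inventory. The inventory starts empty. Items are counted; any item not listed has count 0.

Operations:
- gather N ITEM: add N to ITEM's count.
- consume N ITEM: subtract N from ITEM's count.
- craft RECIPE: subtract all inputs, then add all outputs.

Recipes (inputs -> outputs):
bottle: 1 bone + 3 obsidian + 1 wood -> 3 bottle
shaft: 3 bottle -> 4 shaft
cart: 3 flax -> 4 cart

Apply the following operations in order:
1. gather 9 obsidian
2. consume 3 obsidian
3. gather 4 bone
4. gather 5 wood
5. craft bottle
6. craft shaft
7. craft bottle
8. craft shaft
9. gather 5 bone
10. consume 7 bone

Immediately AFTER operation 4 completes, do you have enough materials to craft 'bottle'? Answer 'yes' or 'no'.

After 1 (gather 9 obsidian): obsidian=9
After 2 (consume 3 obsidian): obsidian=6
After 3 (gather 4 bone): bone=4 obsidian=6
After 4 (gather 5 wood): bone=4 obsidian=6 wood=5

Answer: yes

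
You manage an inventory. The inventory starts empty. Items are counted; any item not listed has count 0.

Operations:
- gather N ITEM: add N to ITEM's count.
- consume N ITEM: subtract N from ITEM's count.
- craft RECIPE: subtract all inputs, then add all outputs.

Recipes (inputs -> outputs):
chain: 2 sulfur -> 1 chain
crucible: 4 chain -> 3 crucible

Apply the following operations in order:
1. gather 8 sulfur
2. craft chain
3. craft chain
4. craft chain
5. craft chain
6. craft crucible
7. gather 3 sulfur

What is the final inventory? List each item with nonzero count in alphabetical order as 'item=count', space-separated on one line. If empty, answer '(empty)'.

After 1 (gather 8 sulfur): sulfur=8
After 2 (craft chain): chain=1 sulfur=6
After 3 (craft chain): chain=2 sulfur=4
After 4 (craft chain): chain=3 sulfur=2
After 5 (craft chain): chain=4
After 6 (craft crucible): crucible=3
After 7 (gather 3 sulfur): crucible=3 sulfur=3

Answer: crucible=3 sulfur=3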